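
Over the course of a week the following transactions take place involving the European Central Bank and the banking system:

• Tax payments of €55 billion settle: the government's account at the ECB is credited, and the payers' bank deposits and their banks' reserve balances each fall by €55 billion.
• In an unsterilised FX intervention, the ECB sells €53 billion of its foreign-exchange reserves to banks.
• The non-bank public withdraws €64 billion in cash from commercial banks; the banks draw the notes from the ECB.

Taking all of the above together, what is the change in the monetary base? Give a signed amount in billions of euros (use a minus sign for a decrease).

Government account inflow €55 billion: reserves shift to a non-base liability → −€55B.
FX sale €53 billion: ECB balance sheet contracts → −€53B.
Currency withdrawal €64 billion: just a shift between currency and reserves — both are base money → 0.
Net: −55 − 53 + 0 = -€108 billion.

-€108 billion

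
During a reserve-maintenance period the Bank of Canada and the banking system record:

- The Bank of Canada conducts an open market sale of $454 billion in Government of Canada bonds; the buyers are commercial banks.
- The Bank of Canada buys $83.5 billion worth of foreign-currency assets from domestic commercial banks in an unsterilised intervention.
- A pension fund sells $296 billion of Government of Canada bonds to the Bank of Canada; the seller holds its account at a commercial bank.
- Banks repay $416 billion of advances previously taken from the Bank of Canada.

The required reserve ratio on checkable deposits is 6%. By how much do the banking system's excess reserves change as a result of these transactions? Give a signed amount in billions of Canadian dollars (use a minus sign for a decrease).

OMO sale (to banks) $454 billion: reserves −$454B, deposits 0.
FX purchase $83.5 billion: reserves +$83.5B, deposits 0.
Asset purchase (from non-banks) $296 billion: reserves +$296B, deposits +$296B.
Discount-window repayment $416 billion: reserves −$416B, deposits 0.
Totals: Δreserves = −$490.5B, Δdeposits = +$296B.
Δrequired reserves = 6% × +$296B = +$17.76B.
Δexcess reserves = Δreserves − Δrequired = −$490.5B − (+$17.76B) = -$508.26 billion.

-$508.26 billion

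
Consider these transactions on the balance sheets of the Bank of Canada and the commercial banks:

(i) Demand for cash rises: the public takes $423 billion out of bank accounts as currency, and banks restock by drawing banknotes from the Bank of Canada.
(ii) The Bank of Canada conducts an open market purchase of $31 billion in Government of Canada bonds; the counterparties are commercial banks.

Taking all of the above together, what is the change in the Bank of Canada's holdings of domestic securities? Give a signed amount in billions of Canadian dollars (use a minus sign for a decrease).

+$31 billion

Bank of Canada balance sheet:
  Assets:      Securities +$31B
  Liabilities: Bank reserves −$392B, Currency in circulation +$423B
So the change in the Bank of Canada's holdings of domestic securities is +$31 billion.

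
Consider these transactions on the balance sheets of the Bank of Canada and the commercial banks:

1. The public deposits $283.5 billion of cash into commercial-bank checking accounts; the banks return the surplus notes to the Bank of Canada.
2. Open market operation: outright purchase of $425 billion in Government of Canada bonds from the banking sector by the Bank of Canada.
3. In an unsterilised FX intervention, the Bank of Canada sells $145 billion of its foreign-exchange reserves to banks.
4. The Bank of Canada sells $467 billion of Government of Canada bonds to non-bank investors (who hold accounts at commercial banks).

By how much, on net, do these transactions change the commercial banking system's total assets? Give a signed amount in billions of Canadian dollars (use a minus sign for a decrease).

-$183.5 billion

Currency deposit $283.5 billion: bank balance sheets expand → +$283.5B.
OMO purchase (from banks) $425 billion: just an asset swap on bank balance sheets → 0.
FX sale $145 billion: just an asset swap on bank balance sheets → 0.
Asset sale (to non-banks) $467 billion: bank balance sheets shrink → −$467B.
Net: 283.5 + 0 + 0 − 467 = -$183.5 billion.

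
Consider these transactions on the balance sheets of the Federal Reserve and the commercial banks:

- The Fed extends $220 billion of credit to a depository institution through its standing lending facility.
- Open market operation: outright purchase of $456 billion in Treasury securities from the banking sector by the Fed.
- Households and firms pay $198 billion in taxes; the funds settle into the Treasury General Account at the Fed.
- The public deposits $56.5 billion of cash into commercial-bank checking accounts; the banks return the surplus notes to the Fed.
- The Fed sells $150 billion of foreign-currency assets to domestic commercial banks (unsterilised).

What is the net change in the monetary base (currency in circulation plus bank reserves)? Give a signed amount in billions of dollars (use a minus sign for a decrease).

Discount-window loan $220 billion: Fed balance sheet expands → +$220B.
OMO purchase (from banks) $456 billion: Fed balance sheet expands → +$456B.
Government account inflow $198 billion: reserves shift to a non-base liability → −$198B.
Currency deposit $56.5 billion: just a shift between currency and reserves — both are base money → 0.
FX sale $150 billion: Fed balance sheet contracts → −$150B.
Net: 220 + 456 − 198 + 0 − 150 = +$328 billion.

+$328 billion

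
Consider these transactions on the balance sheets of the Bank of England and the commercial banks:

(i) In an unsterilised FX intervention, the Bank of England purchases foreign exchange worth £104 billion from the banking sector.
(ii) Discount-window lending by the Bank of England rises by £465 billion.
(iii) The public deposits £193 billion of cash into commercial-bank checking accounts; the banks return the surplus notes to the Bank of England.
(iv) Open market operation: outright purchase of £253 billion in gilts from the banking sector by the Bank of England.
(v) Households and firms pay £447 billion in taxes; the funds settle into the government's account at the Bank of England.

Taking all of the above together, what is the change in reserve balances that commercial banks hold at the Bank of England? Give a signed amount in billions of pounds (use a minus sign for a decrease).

FX purchase £104 billion: the Bank of England pays by crediting reserve accounts → +£104B.
Discount-window loan £465 billion: the loan is credited to the bank's reserve account → +£465B.
Currency deposit £193 billion: returned notes are swapped for reserve credit → +£193B.
OMO purchase (from banks) £253 billion: the Bank of England pays by crediting reserve accounts → +£253B.
Government account inflow £447 billion: funds move from bank reserves into the government account → −£447B.
Net: 104 + 465 + 193 + 253 − 447 = +£568 billion.

+£568 billion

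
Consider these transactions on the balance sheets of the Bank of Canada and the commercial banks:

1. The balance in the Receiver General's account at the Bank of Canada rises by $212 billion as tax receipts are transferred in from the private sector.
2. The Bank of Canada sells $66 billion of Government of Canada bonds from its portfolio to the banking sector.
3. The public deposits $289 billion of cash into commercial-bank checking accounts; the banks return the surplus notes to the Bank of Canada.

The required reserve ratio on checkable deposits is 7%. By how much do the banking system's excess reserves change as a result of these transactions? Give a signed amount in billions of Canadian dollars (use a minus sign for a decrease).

+$5.61 billion

Government account inflow $212 billion: reserves −$212B, deposits −$212B.
OMO sale (to banks) $66 billion: reserves −$66B, deposits 0.
Currency deposit $289 billion: reserves +$289B, deposits +$289B.
Totals: Δreserves = +$11B, Δdeposits = +$77B.
Δrequired reserves = 7% × +$77B = +$5.39B.
Δexcess reserves = Δreserves − Δrequired = +$11B − (+$5.39B) = +$5.61 billion.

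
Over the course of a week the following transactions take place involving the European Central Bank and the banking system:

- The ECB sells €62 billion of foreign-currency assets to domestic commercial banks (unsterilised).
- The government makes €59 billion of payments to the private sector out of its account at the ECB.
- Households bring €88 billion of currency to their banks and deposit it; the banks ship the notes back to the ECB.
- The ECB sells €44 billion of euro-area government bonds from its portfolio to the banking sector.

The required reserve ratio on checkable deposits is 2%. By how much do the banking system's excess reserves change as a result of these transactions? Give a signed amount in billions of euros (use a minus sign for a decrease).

+€38.06 billion

FX sale €62 billion: reserves −€62B, deposits 0.
Government spending €59 billion: reserves +€59B, deposits +€59B.
Currency deposit €88 billion: reserves +€88B, deposits +€88B.
OMO sale (to banks) €44 billion: reserves −€44B, deposits 0.
Totals: Δreserves = +€41B, Δdeposits = +€147B.
Δrequired reserves = 2% × +€147B = +€2.94B.
Δexcess reserves = Δreserves − Δrequired = +€41B − (+€2.94B) = +€38.06 billion.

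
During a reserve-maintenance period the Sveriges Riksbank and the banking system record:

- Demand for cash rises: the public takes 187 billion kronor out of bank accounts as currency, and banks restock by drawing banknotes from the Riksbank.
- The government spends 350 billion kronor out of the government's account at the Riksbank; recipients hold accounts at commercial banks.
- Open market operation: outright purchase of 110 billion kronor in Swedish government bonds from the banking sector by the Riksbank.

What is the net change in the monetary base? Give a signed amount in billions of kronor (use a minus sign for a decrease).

+460 billion

Currency withdrawal 187 billion kronor: just a shift between currency and reserves — both are base money → 0.
Government spending 350 billion kronor: a non-base liability converts back to reserves → +350B.
OMO purchase (from banks) 110 billion kronor: Riksbank balance sheet expands → +110B.
Net: 0 + 350 + 110 = +460 billion.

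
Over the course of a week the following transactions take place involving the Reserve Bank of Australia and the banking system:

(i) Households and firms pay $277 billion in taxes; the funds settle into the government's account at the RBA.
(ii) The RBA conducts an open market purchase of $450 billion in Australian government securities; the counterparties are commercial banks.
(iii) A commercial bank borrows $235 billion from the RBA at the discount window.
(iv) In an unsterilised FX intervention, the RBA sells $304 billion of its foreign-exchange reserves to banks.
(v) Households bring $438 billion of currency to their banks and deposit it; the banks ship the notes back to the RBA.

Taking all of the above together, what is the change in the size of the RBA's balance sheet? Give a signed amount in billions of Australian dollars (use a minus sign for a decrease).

Government account inflow $277 billion: only the composition of liabilities changes → 0.
OMO purchase (from banks) $450 billion: an RBA asset is acquired → +$450B.
Discount-window loan $235 billion: an RBA asset is acquired → +$235B.
FX sale $304 billion: an RBA asset is shed → −$304B.
Currency deposit $438 billion: only the composition of liabilities changes → 0.
Net: 0 + 450 + 235 − 304 + 0 = +$381 billion.

+$381 billion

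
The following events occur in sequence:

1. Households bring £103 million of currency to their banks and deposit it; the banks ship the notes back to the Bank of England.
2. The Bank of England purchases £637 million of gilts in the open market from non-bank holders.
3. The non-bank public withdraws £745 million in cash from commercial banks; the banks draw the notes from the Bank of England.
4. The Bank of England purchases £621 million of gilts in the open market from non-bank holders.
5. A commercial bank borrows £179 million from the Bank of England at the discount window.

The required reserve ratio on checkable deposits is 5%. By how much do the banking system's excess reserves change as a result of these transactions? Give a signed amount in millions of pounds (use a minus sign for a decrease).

Currency deposit £103 million: reserves +£103M, deposits +£103M.
Asset purchase (from non-banks) £637 million: reserves +£637M, deposits +£637M.
Currency withdrawal £745 million: reserves −£745M, deposits −£745M.
Asset purchase (from non-banks) £621 million: reserves +£621M, deposits +£621M.
Discount-window loan £179 million: reserves +£179M, deposits 0.
Totals: Δreserves = +£795M, Δdeposits = +£616M.
Δrequired reserves = 5% × +£616M = +£30.8M.
Δexcess reserves = Δreserves − Δrequired = +£795M − (+£30.8M) = +£764.2 million.

+£764.2 million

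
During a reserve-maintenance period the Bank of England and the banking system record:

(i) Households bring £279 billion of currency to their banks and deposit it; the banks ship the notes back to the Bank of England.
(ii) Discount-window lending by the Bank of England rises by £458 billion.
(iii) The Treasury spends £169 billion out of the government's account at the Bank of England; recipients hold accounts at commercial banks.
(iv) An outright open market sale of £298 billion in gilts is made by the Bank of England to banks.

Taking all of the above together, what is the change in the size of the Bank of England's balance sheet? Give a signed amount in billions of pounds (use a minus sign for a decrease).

+£160 billion

Currency deposit £279 billion: only the composition of liabilities changes → 0.
Discount-window loan £458 billion: a Bank of England asset is acquired → +£458B.
Government spending £169 billion: only the composition of liabilities changes → 0.
OMO sale (to banks) £298 billion: a Bank of England asset is shed → −£298B.
Net: 0 + 458 + 0 − 298 = +£160 billion.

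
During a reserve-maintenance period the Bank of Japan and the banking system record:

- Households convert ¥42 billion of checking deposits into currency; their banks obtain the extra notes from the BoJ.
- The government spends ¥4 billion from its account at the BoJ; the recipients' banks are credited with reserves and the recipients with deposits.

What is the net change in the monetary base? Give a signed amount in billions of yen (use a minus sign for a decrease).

BoJ balance sheet:
  Assets:      no change
  Liabilities: Bank reserves −¥38B, Currency in circulation +¥42B, Government deposits −¥4B
Monetary base = currency + reserves: +¥42B + (−¥38B) = +¥4 billion.

+¥4 billion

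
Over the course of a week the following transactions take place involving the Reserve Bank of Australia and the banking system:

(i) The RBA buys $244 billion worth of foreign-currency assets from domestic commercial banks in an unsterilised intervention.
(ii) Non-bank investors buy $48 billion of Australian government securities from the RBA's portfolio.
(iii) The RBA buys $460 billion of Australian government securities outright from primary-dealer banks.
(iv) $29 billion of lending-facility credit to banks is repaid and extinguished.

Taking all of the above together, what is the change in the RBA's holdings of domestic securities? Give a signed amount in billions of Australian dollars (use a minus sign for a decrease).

+$412 billion

FX purchase $244 billion: the RBA's securities portfolio is untouched → 0.
Asset sale (to non-banks) $48 billion: securities removed from the RBA's portfolio → −$48B.
OMO purchase (from banks) $460 billion: securities added to the RBA's portfolio → +$460B.
Discount-window repayment $29 billion: the RBA's securities portfolio is untouched → 0.
Net: 0 − 48 + 460 + 0 = +$412 billion.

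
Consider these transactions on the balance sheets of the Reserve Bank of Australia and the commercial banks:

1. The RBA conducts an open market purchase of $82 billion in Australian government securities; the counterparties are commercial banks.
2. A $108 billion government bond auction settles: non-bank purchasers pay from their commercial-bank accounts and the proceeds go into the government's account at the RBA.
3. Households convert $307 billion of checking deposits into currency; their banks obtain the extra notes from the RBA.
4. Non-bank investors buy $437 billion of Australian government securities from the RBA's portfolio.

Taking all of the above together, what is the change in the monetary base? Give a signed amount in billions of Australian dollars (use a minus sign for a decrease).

RBA balance sheet:
  Assets:      Securities −$355B
  Liabilities: Bank reserves −$770B, Currency in circulation +$307B, Government deposits +$108B
Commercial banking system:
  Assets:      Reserves at CB −$770B, Securities −$82B
  Liabilities: Checkable deposits −$852B
Monetary base = currency + reserves: +$307B + (−$770B) = -$463 billion.

-$463 billion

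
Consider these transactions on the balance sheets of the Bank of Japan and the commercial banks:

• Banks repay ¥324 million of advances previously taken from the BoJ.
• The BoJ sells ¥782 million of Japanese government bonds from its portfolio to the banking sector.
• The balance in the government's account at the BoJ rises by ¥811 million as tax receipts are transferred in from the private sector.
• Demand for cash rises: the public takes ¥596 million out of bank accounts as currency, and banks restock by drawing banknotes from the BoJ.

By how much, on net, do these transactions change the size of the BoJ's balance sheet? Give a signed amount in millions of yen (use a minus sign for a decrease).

-¥1106 million

Discount-window repayment ¥324 million: a BoJ asset is shed → −¥324M.
OMO sale (to banks) ¥782 million: a BoJ asset is shed → −¥782M.
Government account inflow ¥811 million: only the composition of liabilities changes → 0.
Currency withdrawal ¥596 million: only the composition of liabilities changes → 0.
Net: −324 − 782 + 0 + 0 = -¥1106 million.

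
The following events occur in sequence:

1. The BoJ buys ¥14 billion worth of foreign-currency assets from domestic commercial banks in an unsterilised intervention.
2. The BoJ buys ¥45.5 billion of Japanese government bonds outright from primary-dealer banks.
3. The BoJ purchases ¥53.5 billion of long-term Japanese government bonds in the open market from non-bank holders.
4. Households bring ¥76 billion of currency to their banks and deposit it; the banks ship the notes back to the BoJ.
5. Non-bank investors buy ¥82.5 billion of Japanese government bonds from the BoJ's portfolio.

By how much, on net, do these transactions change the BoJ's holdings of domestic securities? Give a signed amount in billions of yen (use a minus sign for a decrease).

+¥16.5 billion

BoJ balance sheet:
  Assets:      Securities +¥16.5B, Foreign assets +¥14B
  Liabilities: Bank reserves +¥106.5B, Currency in circulation −¥76B
So the change in the BoJ's holdings of domestic securities is +¥16.5 billion.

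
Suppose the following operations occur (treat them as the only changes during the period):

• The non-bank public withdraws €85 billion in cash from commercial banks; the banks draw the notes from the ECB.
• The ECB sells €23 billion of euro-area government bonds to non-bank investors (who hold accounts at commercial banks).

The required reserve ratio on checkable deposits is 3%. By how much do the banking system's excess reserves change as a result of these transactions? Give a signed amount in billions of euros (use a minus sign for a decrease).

-€104.76 billion

Currency withdrawal €85 billion: reserves −€85B, deposits −€85B.
Asset sale (to non-banks) €23 billion: reserves −€23B, deposits −€23B.
Totals: Δreserves = −€108B, Δdeposits = −€108B.
Δrequired reserves = 3% × −€108B = −€3.24B.
Δexcess reserves = Δreserves − Δrequired = −€108B − (−€3.24B) = -€104.76 billion.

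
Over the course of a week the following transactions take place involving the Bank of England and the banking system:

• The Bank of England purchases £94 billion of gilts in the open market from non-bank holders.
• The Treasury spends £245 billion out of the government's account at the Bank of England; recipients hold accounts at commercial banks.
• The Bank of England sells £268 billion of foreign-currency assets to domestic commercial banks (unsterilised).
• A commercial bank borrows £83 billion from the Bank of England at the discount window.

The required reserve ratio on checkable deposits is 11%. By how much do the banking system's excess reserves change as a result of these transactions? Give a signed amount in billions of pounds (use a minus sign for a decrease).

+£116.71 billion

Asset purchase (from non-banks) £94 billion: reserves +£94B, deposits +£94B.
Government spending £245 billion: reserves +£245B, deposits +£245B.
FX sale £268 billion: reserves −£268B, deposits 0.
Discount-window loan £83 billion: reserves +£83B, deposits 0.
Totals: Δreserves = +£154B, Δdeposits = +£339B.
Δrequired reserves = 11% × +£339B = +£37.29B.
Δexcess reserves = Δreserves − Δrequired = +£154B − (+£37.29B) = +£116.71 billion.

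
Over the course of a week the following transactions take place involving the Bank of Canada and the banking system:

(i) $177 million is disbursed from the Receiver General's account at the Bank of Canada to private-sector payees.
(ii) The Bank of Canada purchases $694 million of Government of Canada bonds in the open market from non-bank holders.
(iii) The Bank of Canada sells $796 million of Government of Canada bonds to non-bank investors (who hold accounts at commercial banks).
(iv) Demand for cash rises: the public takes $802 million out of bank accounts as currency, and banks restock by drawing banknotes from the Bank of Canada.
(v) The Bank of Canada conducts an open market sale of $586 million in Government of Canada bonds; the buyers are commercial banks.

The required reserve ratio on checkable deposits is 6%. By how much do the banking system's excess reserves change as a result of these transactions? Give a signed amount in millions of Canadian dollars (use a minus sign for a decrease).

Government spending $177 million: reserves +$177M, deposits +$177M.
Asset purchase (from non-banks) $694 million: reserves +$694M, deposits +$694M.
Asset sale (to non-banks) $796 million: reserves −$796M, deposits −$796M.
Currency withdrawal $802 million: reserves −$802M, deposits −$802M.
OMO sale (to banks) $586 million: reserves −$586M, deposits 0.
Totals: Δreserves = −$1313M, Δdeposits = −$727M.
Δrequired reserves = 6% × −$727M = −$43.62M.
Δexcess reserves = Δreserves − Δrequired = −$1313M − (−$43.62M) = -$1269.38 million.

-$1269.38 million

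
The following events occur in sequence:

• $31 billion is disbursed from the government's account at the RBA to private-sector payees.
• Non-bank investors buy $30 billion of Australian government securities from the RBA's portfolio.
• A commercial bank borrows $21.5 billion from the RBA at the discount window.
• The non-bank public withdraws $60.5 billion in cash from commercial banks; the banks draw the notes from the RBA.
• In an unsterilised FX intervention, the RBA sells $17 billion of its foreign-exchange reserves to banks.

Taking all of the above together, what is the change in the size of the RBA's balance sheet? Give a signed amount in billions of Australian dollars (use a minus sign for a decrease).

RBA balance sheet:
  Assets:      Securities −$30B, Loans to banks +$21.5B, Foreign assets −$17B
  Liabilities: Bank reserves −$55B, Currency in circulation +$60.5B, Government deposits −$31B
Commercial banking system:
  Assets:      Reserves at CB −$55B, Foreign assets +$17B
  Liabilities: Checkable deposits −$59.5B, Borrowings from CB +$21.5B
Change in total RBA assets = -$25.5 billion.

-$25.5 billion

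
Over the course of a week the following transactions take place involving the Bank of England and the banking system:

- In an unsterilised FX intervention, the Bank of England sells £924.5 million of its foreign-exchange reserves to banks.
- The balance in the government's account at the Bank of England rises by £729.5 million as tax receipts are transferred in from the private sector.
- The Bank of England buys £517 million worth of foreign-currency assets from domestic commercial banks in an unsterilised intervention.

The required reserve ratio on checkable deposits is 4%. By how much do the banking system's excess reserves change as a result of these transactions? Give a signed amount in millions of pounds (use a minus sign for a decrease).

FX sale £924.5 million: reserves −£924.5M, deposits 0.
Government account inflow £729.5 million: reserves −£729.5M, deposits −£729.5M.
FX purchase £517 million: reserves +£517M, deposits 0.
Totals: Δreserves = −£1137M, Δdeposits = −£729.5M.
Δrequired reserves = 4% × −£729.5M = −£29.18M.
Δexcess reserves = Δreserves − Δrequired = −£1137M − (−£29.18M) = -£1107.82 million.

-£1107.82 million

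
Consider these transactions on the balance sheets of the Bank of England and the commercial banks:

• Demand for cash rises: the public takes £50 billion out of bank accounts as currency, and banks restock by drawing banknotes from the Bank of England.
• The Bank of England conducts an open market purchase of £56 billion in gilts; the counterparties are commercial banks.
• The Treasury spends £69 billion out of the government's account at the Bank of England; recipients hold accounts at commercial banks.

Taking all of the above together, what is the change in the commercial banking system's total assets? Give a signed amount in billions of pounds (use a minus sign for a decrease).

+£19 billion

Bank of England balance sheet:
  Assets:      Securities +£56B
  Liabilities: Bank reserves +£75B, Currency in circulation +£50B, Government deposits −£69B
Commercial banking system:
  Assets:      Reserves at CB +£75B, Securities −£56B
  Liabilities: Checkable deposits +£19B
Change in total bank assets = +£19 billion.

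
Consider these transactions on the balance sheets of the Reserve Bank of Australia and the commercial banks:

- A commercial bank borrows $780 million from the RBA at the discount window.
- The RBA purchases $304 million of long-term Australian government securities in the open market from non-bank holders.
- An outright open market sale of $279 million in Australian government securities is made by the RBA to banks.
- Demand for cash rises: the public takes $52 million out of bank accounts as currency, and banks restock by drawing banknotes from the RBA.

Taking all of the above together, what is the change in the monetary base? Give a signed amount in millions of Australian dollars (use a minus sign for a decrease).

RBA balance sheet:
  Assets:      Securities +$25M, Loans to banks +$780M
  Liabilities: Bank reserves +$753M, Currency in circulation +$52M
Commercial banking system:
  Assets:      Reserves at CB +$753M, Securities +$279M
  Liabilities: Checkable deposits +$252M, Borrowings from CB +$780M
Monetary base = currency + reserves: +$52M + (+$753M) = +$805 million.

+$805 million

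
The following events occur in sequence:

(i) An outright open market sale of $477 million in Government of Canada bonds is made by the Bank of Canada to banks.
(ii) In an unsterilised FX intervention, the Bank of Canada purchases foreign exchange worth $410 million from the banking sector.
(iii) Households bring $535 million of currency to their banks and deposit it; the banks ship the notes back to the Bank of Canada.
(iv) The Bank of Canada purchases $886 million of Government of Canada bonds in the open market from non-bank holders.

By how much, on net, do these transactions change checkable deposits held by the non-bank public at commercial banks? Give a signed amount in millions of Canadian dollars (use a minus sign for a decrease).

+$1421 million

OMO sale (to banks) $477 million: the counterparty is a bank, so public deposits are unchanged → 0.
FX purchase $410 million: the counterparty is a bank, so public deposits are unchanged → 0.
Currency deposit $535 million: non-bank counterparties' bank balances rise → +$535M.
Asset purchase (from non-banks) $886 million: non-bank counterparties' bank balances rise → +$886M.
Net: 0 + 0 + 535 + 886 = +$1421 million.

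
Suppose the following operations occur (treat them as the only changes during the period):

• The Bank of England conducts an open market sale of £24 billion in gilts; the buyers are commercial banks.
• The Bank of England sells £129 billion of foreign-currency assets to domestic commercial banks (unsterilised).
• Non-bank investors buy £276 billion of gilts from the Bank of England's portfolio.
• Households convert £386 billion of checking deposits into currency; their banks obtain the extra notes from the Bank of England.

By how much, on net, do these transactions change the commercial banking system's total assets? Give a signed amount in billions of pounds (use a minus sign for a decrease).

OMO sale (to banks) £24 billion: just an asset swap on bank balance sheets → 0.
FX sale £129 billion: just an asset swap on bank balance sheets → 0.
Asset sale (to non-banks) £276 billion: bank balance sheets shrink → −£276B.
Currency withdrawal £386 billion: bank balance sheets shrink → −£386B.
Net: 0 + 0 − 276 − 386 = -£662 billion.

-£662 billion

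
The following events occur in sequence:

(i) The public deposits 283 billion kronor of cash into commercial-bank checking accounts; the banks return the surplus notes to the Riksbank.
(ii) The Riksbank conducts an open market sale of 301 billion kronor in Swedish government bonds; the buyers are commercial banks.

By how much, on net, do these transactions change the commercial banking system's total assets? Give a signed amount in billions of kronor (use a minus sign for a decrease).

+283 billion

Currency deposit 283 billion kronor: bank balance sheets expand → +283B.
OMO sale (to banks) 301 billion kronor: just an asset swap on bank balance sheets → 0.
Net: 283 + 0 = +283 billion.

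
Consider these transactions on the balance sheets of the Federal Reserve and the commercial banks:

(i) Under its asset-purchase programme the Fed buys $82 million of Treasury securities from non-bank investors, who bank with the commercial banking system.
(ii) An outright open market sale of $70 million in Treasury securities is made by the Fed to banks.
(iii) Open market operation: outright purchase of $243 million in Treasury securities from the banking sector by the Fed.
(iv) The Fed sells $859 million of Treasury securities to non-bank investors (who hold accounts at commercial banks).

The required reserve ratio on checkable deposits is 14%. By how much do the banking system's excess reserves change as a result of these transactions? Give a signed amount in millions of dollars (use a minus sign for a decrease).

Asset purchase (from non-banks) $82 million: reserves +$82M, deposits +$82M.
OMO sale (to banks) $70 million: reserves −$70M, deposits 0.
OMO purchase (from banks) $243 million: reserves +$243M, deposits 0.
Asset sale (to non-banks) $859 million: reserves −$859M, deposits −$859M.
Totals: Δreserves = −$604M, Δdeposits = −$777M.
Δrequired reserves = 14% × −$777M = −$108.78M.
Δexcess reserves = Δreserves − Δrequired = −$604M − (−$108.78M) = -$495.22 million.

-$495.22 million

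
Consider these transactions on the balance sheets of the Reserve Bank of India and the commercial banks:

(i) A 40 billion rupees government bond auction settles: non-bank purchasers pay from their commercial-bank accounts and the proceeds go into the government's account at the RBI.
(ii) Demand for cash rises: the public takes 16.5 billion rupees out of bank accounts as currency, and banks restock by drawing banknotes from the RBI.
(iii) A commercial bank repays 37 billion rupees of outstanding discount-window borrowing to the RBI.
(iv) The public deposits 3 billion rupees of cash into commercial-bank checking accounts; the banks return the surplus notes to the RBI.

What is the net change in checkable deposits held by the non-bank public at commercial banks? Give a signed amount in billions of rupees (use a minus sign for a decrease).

Government account inflow 40 billion rupees: non-bank counterparties' bank balances fall → −40B.
Currency withdrawal 16.5 billion rupees: non-bank counterparties' bank balances fall → −16.5B.
Discount-window repayment 37 billion rupees: the counterparty is a bank, so public deposits are unchanged → 0.
Currency deposit 3 billion rupees: non-bank counterparties' bank balances rise → +3B.
Net: −40 − 16.5 + 0 + 3 = -53.5 billion.

-53.5 billion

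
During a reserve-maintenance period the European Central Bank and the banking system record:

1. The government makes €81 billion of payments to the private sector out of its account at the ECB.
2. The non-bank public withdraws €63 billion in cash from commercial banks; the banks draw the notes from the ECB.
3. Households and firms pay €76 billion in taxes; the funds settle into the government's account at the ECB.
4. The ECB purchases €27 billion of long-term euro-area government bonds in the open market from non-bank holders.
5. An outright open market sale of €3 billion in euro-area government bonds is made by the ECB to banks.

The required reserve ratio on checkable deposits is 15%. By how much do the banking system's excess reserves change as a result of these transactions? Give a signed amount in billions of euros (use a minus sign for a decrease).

-€29.35 billion

Government spending €81 billion: reserves +€81B, deposits +€81B.
Currency withdrawal €63 billion: reserves −€63B, deposits −€63B.
Government account inflow €76 billion: reserves −€76B, deposits −€76B.
Asset purchase (from non-banks) €27 billion: reserves +€27B, deposits +€27B.
OMO sale (to banks) €3 billion: reserves −€3B, deposits 0.
Totals: Δreserves = −€34B, Δdeposits = −€31B.
Δrequired reserves = 15% × −€31B = −€4.65B.
Δexcess reserves = Δreserves − Δrequired = −€34B − (−€4.65B) = -€29.35 billion.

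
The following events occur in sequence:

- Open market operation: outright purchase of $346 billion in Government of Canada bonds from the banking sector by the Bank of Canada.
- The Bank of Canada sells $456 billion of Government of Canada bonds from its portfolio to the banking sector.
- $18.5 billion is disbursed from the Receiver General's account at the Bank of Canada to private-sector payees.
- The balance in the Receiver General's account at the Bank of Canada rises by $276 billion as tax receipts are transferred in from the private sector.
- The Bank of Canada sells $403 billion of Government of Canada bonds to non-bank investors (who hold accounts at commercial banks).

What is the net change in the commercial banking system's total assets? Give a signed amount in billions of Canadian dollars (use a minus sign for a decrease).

-$660.5 billion

OMO purchase (from banks) $346 billion: just an asset swap on bank balance sheets → 0.
OMO sale (to banks) $456 billion: just an asset swap on bank balance sheets → 0.
Government spending $18.5 billion: bank balance sheets expand → +$18.5B.
Government account inflow $276 billion: bank balance sheets shrink → −$276B.
Asset sale (to non-banks) $403 billion: bank balance sheets shrink → −$403B.
Net: 0 + 0 + 18.5 − 276 − 403 = -$660.5 billion.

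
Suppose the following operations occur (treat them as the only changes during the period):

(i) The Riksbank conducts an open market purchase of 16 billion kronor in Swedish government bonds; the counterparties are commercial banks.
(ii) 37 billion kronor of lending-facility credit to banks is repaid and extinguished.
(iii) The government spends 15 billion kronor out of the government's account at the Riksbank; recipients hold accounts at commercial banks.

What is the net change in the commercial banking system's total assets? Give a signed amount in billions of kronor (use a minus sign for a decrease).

-22 billion

OMO purchase (from banks) 16 billion kronor: just an asset swap on bank balance sheets → 0.
Discount-window repayment 37 billion kronor: bank balance sheets shrink → −37B.
Government spending 15 billion kronor: bank balance sheets expand → +15B.
Net: 0 − 37 + 15 = -22 billion.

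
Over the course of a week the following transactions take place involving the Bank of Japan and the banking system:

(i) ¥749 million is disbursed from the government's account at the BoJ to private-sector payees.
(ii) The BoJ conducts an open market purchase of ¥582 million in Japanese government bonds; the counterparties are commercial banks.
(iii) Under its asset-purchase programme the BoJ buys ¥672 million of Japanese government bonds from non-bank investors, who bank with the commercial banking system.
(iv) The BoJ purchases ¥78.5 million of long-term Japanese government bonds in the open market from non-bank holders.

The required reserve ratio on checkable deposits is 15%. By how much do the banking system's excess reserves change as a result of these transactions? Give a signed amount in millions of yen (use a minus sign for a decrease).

+¥1856.575 million

Government spending ¥749 million: reserves +¥749M, deposits +¥749M.
OMO purchase (from banks) ¥582 million: reserves +¥582M, deposits 0.
Asset purchase (from non-banks) ¥672 million: reserves +¥672M, deposits +¥672M.
Asset purchase (from non-banks) ¥78.5 million: reserves +¥78.5M, deposits +¥78.5M.
Totals: Δreserves = +¥2081.5M, Δdeposits = +¥1499.5M.
Δrequired reserves = 15% × +¥1499.5M = +¥224.925M.
Δexcess reserves = Δreserves − Δrequired = +¥2081.5M − (+¥224.925M) = +¥1856.575 million.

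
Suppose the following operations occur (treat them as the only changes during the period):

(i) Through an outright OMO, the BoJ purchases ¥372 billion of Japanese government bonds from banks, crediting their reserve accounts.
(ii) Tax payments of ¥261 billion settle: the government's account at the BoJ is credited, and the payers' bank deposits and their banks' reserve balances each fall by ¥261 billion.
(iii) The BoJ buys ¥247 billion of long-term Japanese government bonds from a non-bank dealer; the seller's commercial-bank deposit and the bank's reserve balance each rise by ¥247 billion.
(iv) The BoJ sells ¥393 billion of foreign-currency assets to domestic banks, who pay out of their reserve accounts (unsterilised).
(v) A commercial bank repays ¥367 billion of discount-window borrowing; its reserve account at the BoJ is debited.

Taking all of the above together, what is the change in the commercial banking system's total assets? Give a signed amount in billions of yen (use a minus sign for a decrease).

-¥381 billion

BoJ balance sheet:
  Assets:      Securities +¥619B, Loans to banks −¥367B, Foreign assets −¥393B
  Liabilities: Bank reserves −¥402B, Government deposits +¥261B
Commercial banking system:
  Assets:      Reserves at CB −¥402B, Securities −¥372B, Foreign assets +¥393B
  Liabilities: Checkable deposits −¥14B, Borrowings from CB −¥367B
Change in total bank assets = -¥381 billion.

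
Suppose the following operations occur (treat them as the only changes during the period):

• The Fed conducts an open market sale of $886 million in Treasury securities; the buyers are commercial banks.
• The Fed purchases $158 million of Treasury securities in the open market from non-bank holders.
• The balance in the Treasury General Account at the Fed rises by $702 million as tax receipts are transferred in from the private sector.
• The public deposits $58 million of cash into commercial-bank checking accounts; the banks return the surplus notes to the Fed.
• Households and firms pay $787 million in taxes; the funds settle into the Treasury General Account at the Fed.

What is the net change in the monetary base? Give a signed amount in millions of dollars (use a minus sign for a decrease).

-$2217 million

OMO sale (to banks) $886 million: Fed balance sheet contracts → −$886M.
Asset purchase (from non-banks) $158 million: Fed balance sheet expands → +$158M.
Government account inflow $702 million: reserves shift to a non-base liability → −$702M.
Currency deposit $58 million: just a shift between currency and reserves — both are base money → 0.
Government account inflow $787 million: reserves shift to a non-base liability → −$787M.
Net: −886 + 158 − 702 + 0 − 787 = -$2217 million.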